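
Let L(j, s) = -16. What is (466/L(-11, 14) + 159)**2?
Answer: 1079521/64 ≈ 16868.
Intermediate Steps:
(466/L(-11, 14) + 159)**2 = (466/(-16) + 159)**2 = (466*(-1/16) + 159)**2 = (-233/8 + 159)**2 = (1039/8)**2 = 1079521/64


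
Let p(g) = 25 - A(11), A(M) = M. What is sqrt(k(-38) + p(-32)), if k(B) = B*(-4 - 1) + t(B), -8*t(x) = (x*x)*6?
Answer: I*sqrt(879) ≈ 29.648*I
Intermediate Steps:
t(x) = -3*x**2/4 (t(x) = -x*x*6/8 = -x**2*6/8 = -3*x**2/4)
p(g) = 14 (p(g) = 25 - 1*11 = 25 - 11 = 14)
k(B) = -5*B - 3*B**2/4 (k(B) = B*(-4 - 1) - 3*B**2/4 = B*(-5) - 3*B**2/4 = -5*B - 3*B**2/4)
sqrt(k(-38) + p(-32)) = sqrt((1/4)*(-38)*(-20 - 3*(-38)) + 14) = sqrt((1/4)*(-38)*(-20 + 114) + 14) = sqrt((1/4)*(-38)*94 + 14) = sqrt(-893 + 14) = sqrt(-879) = I*sqrt(879)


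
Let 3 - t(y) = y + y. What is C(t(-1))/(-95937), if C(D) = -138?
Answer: 46/31979 ≈ 0.0014384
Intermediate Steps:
t(y) = 3 - 2*y (t(y) = 3 - (y + y) = 3 - 2*y)
C(t(-1))/(-95937) = -138/(-95937) = -138*(-1/95937) = 46/31979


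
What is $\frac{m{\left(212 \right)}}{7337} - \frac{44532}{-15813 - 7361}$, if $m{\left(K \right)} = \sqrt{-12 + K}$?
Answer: $\frac{22266}{11587} + \frac{10 \sqrt{2}}{7337} \approx 1.9236$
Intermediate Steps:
$\frac{m{\left(212 \right)}}{7337} - \frac{44532}{-15813 - 7361} = \frac{\sqrt{-12 + 212}}{7337} - \frac{44532}{-15813 - 7361} = \sqrt{200} \cdot \frac{1}{7337} - \frac{44532}{-15813 - 7361} = 10 \sqrt{2} \cdot \frac{1}{7337} - \frac{44532}{-23174} = \frac{10 \sqrt{2}}{7337} - - \frac{22266}{11587} = \frac{10 \sqrt{2}}{7337} + \frac{22266}{11587} = \frac{22266}{11587} + \frac{10 \sqrt{2}}{7337}$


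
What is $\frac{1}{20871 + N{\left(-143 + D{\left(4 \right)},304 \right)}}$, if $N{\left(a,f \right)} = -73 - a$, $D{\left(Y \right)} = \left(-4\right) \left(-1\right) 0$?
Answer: $\frac{1}{20941} \approx 4.7753 \cdot 10^{-5}$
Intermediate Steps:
$D{\left(Y \right)} = 0$ ($D{\left(Y \right)} = 4 \cdot 0 = 0$)
$\frac{1}{20871 + N{\left(-143 + D{\left(4 \right)},304 \right)}} = \frac{1}{20871 - -70} = \frac{1}{20871 + \left(-73 + 143\right)} = \frac{1}{20871 + 70} = \frac{1}{20941}$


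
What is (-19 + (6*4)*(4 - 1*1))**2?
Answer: 2809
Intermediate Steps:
(-19 + (6*4)*(4 - 1*1))**2 = (-19 + 24*(4 - 1))**2 = (-19 + 24*3)**2 = (-19 + 72)**2 = 53**2 = 2809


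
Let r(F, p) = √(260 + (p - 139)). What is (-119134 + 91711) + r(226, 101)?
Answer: -27423 + √222 ≈ -27408.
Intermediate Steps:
r(F, p) = √(121 + p) (r(F, p) = √(260 + (-139 + p)) = √(121 + p))
(-119134 + 91711) + r(226, 101) = (-119134 + 91711) + √(121 + 101) = -27423 + √222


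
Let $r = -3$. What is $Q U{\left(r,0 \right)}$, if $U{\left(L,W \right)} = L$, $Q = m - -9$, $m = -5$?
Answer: $-12$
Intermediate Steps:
$Q = 4$ ($Q = -5 - -9 = -5 + 9 = 4$)
$Q U{\left(r,0 \right)} = 4 \left(-3\right) = -12$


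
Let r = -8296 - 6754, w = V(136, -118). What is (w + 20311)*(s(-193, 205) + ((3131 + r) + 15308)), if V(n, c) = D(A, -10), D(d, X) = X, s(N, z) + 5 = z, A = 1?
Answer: 72860289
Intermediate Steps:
s(N, z) = -5 + z
V(n, c) = -10
w = -10
r = -15050
(w + 20311)*(s(-193, 205) + ((3131 + r) + 15308)) = (-10 + 20311)*((-5 + 205) + ((3131 - 15050) + 15308)) = 20301*(200 + (-11919 + 15308)) = 20301*(200 + 3389) = 20301*3589 = 72860289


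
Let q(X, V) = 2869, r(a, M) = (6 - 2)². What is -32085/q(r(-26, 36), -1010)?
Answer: -32085/2869 ≈ -11.183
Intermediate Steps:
r(a, M) = 16 (r(a, M) = 4² = 16)
-32085/q(r(-26, 36), -1010) = -32085/2869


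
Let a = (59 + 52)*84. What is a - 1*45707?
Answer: -36383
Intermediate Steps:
a = 9324 (a = 111*84 = 9324)
a - 1*45707 = 9324 - 1*45707 = 9324 - 45707 = -36383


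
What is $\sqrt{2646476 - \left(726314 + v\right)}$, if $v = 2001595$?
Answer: $11 i \sqrt{673} \approx 285.36 i$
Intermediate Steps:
$\sqrt{2646476 - \left(726314 + v\right)} = \sqrt{2646476 - 2727909} = \sqrt{-81433} = 11 i \sqrt{673}$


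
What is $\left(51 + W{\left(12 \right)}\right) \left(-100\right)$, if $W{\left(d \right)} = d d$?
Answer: $-19500$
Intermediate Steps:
$W{\left(d \right)} = d^{2}$
$\left(51 + W{\left(12 \right)}\right) \left(-100\right) = \left(51 + 12^{2}\right) \left(-100\right) = \left(51 + 144\right) \left(-100\right) = 195 \left(-100\right) = -19500$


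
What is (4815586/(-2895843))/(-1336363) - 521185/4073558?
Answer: -2016912880181030677/15764251671854624022 ≈ -0.12794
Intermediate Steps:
(4815586/(-2895843))/(-1336363) - 521185/4073558 = (4815586*(-1/2895843))*(-1/1336363) - 521185*1/4073558 = -4815586/2895843*(-1/1336363) - 521185/4073558 = 4815586/3869897439009 - 521185/4073558 = -2016912880181030677/15764251671854624022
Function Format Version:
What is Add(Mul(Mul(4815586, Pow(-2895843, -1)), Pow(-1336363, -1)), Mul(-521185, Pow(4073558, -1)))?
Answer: Rational(-2016912880181030677, 15764251671854624022) ≈ -0.12794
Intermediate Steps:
Add(Mul(Mul(4815586, Pow(-2895843, -1)), Pow(-1336363, -1)), Mul(-521185, Pow(4073558, -1))) = Add(Mul(Mul(4815586, Rational(-1, 2895843)), Rational(-1, 1336363)), Mul(-521185, Rational(1, 4073558))) = Add(Mul(Rational(-4815586, 2895843), Rational(-1, 1336363)), Rational(-521185, 4073558)) = Add(Rational(4815586, 3869897439009), Rational(-521185, 4073558)) = Rational(-2016912880181030677, 15764251671854624022)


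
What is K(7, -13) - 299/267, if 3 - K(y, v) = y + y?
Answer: -3236/267 ≈ -12.120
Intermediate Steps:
K(y, v) = 3 - 2*y (K(y, v) = 3 - (y + y) = 3 - 2*y)
K(7, -13) - 299/267 = (3 - 2*7) - 299/267 = (3 - 14) - 299/267 = -11 - 1*299/267 = -11 - 299/267 = -3236/267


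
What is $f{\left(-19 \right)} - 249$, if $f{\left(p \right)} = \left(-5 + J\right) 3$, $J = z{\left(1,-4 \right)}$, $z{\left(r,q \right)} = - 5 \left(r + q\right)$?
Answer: $-219$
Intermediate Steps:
$z{\left(r,q \right)} = - 5 q - 5 r$ ($z{\left(r,q \right)} = - 5 \left(q + r\right) = - 5 q - 5 r$)
$J = 15$ ($J = \left(-5\right) \left(-4\right) - 5 = 20 - 5 = 15$)
$f{\left(p \right)} = 30$ ($f{\left(p \right)} = \left(-5 + 15\right) 3 = 10 \cdot 3 = 30$)
$f{\left(-19 \right)} - 249 = 30 - 249 = -219$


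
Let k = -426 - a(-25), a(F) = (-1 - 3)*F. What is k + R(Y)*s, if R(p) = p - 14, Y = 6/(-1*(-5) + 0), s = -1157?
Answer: 71418/5 ≈ 14284.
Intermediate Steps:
a(F) = -4*F
Y = 6/5 (Y = 6/(5 + 0) = 6/5 ≈ 1.2000)
R(p) = -14 + p
k = -526 (k = -426 - (-4)*(-25) = -426 - 1*100 = -426 - 100 = -526)
k + R(Y)*s = -526 + (-14 + 6/5)*(-1157) = -526 - 64/5*(-1157) = -526 + 74048/5 = 71418/5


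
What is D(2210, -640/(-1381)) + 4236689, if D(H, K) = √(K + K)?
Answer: 4236689 + 16*√6905/1381 ≈ 4.2367e+6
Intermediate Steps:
D(H, K) = √2*√K (D(H, K) = √(2*K) = √2*√K)
D(2210, -640/(-1381)) + 4236689 = √2*√(-640/(-1381)) + 4236689 = √2*√(-640*(-1/1381)) + 4236689 = √2*√(640/1381) + 4236689 = √2*(8*√13810/1381) + 4236689 = 16*√6905/1381 + 4236689 = 4236689 + 16*√6905/1381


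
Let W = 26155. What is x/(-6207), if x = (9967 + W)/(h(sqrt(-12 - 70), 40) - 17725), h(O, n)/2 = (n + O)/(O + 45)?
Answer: 1348897018942/4108007454082221 + 361220*I*sqrt(82)/4108007454082221 ≈ 0.00032836 + 7.9625e-10*I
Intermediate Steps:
h(O, n) = 2*(O + n)/(45 + O) (h(O, n) = 2*((n + O)/(O + 45)) = 2*((O + n)/(45 + O)) = 2*(O + n)/(45 + O))
x = 36122/(-17725 + 2*(40 + I*sqrt(82))/(45 + I*sqrt(82))) (x = (9967 + 26155)/(2*(sqrt(-12 - 70) + 40)/(45 + sqrt(-12 - 70)) - 17725) = 36122/(2*(sqrt(-82) + 40)/(45 + sqrt(-82)) - 17725) = 36122/(2*(I*sqrt(82) + 40)/(45 + I*sqrt(82)) - 17725) = 36122/(2*(40 + I*sqrt(82))/(45 + I*sqrt(82)) - 17725) = 36122/(-17725 + 2*(40 + I*sqrt(82))/(45 + I*sqrt(82))) ≈ -2.0381 - 4.9423e-6*I)
x/(-6207) = (36122*(-sqrt(82) + 45*I)/(-797545*I + 17723*sqrt(82)))/(-6207) = (36122*(-sqrt(82) + 45*I)/(-797545*I + 17723*sqrt(82)))*(-1/6207) = -36122*(-sqrt(82) + 45*I)/(6207*(-797545*I + 17723*sqrt(82)))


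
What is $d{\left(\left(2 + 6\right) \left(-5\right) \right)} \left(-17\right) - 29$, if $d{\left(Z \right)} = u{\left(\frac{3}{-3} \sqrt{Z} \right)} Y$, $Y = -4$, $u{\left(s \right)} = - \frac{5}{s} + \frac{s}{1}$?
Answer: $-29 - 153 i \sqrt{10} \approx -29.0 - 483.83 i$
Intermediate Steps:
$u{\left(s \right)} = s - \frac{5}{s}$ ($u{\left(s \right)} = - \frac{5}{s} + s 1 = - \frac{5}{s} + s = s - \frac{5}{s}$)
$d{\left(Z \right)} = - \frac{20}{\sqrt{Z}} + 4 \sqrt{Z}$ ($d{\left(Z \right)} = \left(\frac{3}{-3} \sqrt{Z} - \frac{5}{\frac{3}{-3} \sqrt{Z}}\right) \left(-4\right) = \left(3 \left(- \frac{1}{3}\right) \sqrt{Z} - \frac{5}{3 \left(- \frac{1}{3}\right) \sqrt{Z}}\right) \left(-4\right) = \left(- \sqrt{Z} - \frac{5}{\left(-1\right) \sqrt{Z}}\right) \left(-4\right) = \left(- \sqrt{Z} - 5 \left(- \frac{1}{\sqrt{Z}}\right)\right) \left(-4\right) = \left(- \sqrt{Z} + \frac{5}{\sqrt{Z}}\right) \left(-4\right) = - \frac{20}{\sqrt{Z}} + 4 \sqrt{Z}$)
$d{\left(\left(2 + 6\right) \left(-5\right) \right)} \left(-17\right) - 29 = \frac{4 \left(-5 + \left(2 + 6\right) \left(-5\right)\right)}{i \sqrt{5} \sqrt{2 + 6}} \left(-17\right) - 29 = \frac{4 \left(-5 + 8 \left(-5\right)\right)}{2 i \sqrt{10}} \left(-17\right) - 29 = \frac{4 \left(-5 - 40\right)}{2 i \sqrt{10}} \left(-17\right) - 29 = 4 \left(- \frac{i \sqrt{10}}{20}\right) \left(-45\right) \left(-17\right) - 29 = 9 i \sqrt{10} \left(-17\right) - 29 = - 153 i \sqrt{10} - 29 = -29 - 153 i \sqrt{10}$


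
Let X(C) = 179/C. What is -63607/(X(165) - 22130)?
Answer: 10495155/3651271 ≈ 2.8744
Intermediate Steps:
-63607/(X(165) - 22130) = -63607/(179/165 - 22130) = -63607/(-3651271/165) = -63607*(-165/3651271) = 10495155/3651271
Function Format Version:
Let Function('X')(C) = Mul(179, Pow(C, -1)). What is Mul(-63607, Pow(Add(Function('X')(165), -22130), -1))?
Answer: Rational(10495155, 3651271) ≈ 2.8744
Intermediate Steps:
Mul(-63607, Pow(Add(Function('X')(165), -22130), -1)) = Mul(-63607, Pow(Add(Mul(179, Pow(165, -1)), -22130), -1)) = Mul(-63607, Pow(Add(Mul(179, Rational(1, 165)), -22130), -1)) = Mul(-63607, Pow(Add(Rational(179, 165), -22130), -1)) = Mul(-63607, Pow(Rational(-3651271, 165), -1)) = Mul(-63607, Rational(-165, 3651271)) = Rational(10495155, 3651271)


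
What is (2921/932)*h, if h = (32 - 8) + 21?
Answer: 131445/932 ≈ 141.04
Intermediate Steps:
h = 45 (h = 24 + 21 = 45)
(2921/932)*h = (2921/932)*45 = 131445/932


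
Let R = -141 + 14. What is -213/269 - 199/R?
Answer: 26480/34163 ≈ 0.77511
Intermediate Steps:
R = -127
-213/269 - 199/R = -213/269 - 199/(-127) = -213*1/269 - 199*(-1/127) = -213/269 + 199/127 = 26480/34163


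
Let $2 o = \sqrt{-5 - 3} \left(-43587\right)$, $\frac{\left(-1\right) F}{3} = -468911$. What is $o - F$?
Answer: $-1406733 - 43587 i \sqrt{2} \approx -1.4067 \cdot 10^{6} - 61641.0 i$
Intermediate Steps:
$F = 1406733$ ($F = \left(-3\right) \left(-468911\right) = 1406733$)
$o = - 43587 i \sqrt{2}$ ($o = \frac{\sqrt{-5 - 3} \left(-43587\right)}{2} = \frac{\sqrt{-8} \left(-43587\right)}{2} = \frac{2 i \sqrt{2} \left(-43587\right)}{2} = \frac{\left(-87174\right) i \sqrt{2}}{2} = - 43587 i \sqrt{2} \approx - 61641.0 i$)
$o - F = - 43587 i \sqrt{2} - 1406733 = -1406733 - 43587 i \sqrt{2}$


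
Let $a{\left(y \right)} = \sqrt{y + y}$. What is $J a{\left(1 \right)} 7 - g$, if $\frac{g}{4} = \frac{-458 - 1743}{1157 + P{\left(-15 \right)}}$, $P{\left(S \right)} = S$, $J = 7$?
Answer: $\frac{4402}{571} + 49 \sqrt{2} \approx 77.006$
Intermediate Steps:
$g = - \frac{4402}{571}$ ($g = 4 \frac{-458 - 1743}{1157 - 15} = 4 \left(- \frac{2201}{1142}\right) = - \frac{4402}{571} \approx -7.7093$)
$a{\left(y \right)} = \sqrt{2} \sqrt{y}$ ($a{\left(y \right)} = \sqrt{2 y} = \sqrt{2} \sqrt{y}$)
$J a{\left(1 \right)} 7 - g = 7 \sqrt{2} \sqrt{1} \cdot 7 - - \frac{4402}{571} = 7 \sqrt{2} \cdot 1 \cdot 7 + \frac{4402}{571} = 7 \sqrt{2} \cdot 7 + \frac{4402}{571} = 49 \sqrt{2} + \frac{4402}{571} = \frac{4402}{571} + 49 \sqrt{2}$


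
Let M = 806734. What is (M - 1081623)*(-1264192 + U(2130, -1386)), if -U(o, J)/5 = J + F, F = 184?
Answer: 345860391798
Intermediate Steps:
U(o, J) = -920 - 5*J (U(o, J) = -5*(J + 184) = -5*(184 + J) = -920 - 5*J)
(M - 1081623)*(-1264192 + U(2130, -1386)) = (806734 - 1081623)*(-1264192 + (-920 - 5*(-1386))) = -274889*(-1264192 + (-920 + 6930)) = -274889*(-1264192 + 6010) = -274889*(-1258182) = 345860391798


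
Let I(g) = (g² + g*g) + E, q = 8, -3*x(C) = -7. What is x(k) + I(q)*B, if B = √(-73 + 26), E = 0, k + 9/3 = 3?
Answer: 7/3 + 128*I*√47 ≈ 2.3333 + 877.52*I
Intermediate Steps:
k = 0 (k = -3 + 3 = 0)
x(C) = 7/3 (x(C) = -⅓*(-7) = 7/3)
B = I*√47 (B = √(-47) = I*√47 ≈ 6.8557*I)
I(g) = 2*g² (I(g) = (g² + g*g) + 0 = (g² + g²) + 0 = 2*g² + 0 = 2*g²)
x(k) + I(q)*B = 7/3 + (2*8²)*(I*√47) = 7/3 + (2*64)*(I*√47) = 7/3 + 128*(I*√47) = 7/3 + 128*I*√47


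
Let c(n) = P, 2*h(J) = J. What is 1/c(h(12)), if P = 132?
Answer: 1/132 ≈ 0.0075758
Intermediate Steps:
h(J) = J/2
c(n) = 132
1/c(h(12)) = 1/132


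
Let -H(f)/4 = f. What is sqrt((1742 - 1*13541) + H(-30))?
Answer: I*sqrt(11679) ≈ 108.07*I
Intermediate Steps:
H(f) = -4*f
sqrt((1742 - 1*13541) + H(-30)) = sqrt((1742 - 1*13541) - 4*(-30)) = sqrt((1742 - 13541) + 120) = sqrt(-11799 + 120) = sqrt(-11679) = I*sqrt(11679)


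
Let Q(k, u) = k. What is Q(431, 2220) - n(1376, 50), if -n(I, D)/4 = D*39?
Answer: 8231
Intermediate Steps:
n(I, D) = -156*D (n(I, D) = -4*D*39 = -156*D)
Q(431, 2220) - n(1376, 50) = 431 - (-156)*50 = 431 - 1*(-7800) = 431 + 7800 = 8231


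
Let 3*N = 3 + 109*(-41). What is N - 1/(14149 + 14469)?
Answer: -127807991/85854 ≈ -1488.7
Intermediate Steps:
N = -4466/3 (N = (3 + 109*(-41))/3 = (3 - 4469)/3 = (1/3)*(-4466) = -4466/3 ≈ -1488.7)
N - 1/(14149 + 14469) = -4466/3 - 1/(14149 + 14469) = -4466/3 - 1/28618 = -127807991/85854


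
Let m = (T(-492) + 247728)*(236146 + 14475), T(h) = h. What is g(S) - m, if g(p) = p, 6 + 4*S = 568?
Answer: -123925066831/2 ≈ -6.1963e+10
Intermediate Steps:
S = 281/2 (S = -3/2 + (¼)*568 = -3/2 + 142 = 281/2 ≈ 140.50)
m = 61962533556 (m = (-492 + 247728)*(236146 + 14475) = 247236*250621 = 61962533556)
g(S) - m = 281/2 - 1*61962533556 = 281/2 - 61962533556 = -123925066831/2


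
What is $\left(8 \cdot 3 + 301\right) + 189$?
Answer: $514$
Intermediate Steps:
$\left(8 \cdot 3 + 301\right) + 189 = \left(24 + 301\right) + 189 = 325 + 189 = 514$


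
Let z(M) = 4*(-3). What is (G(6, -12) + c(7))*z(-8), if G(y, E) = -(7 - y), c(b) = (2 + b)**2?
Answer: -960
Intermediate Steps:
G(y, E) = -7 + y
z(M) = -12
(G(6, -12) + c(7))*z(-8) = ((-7 + 6) + (2 + 7)**2)*(-12) = (-1 + 9**2)*(-12) = (-1 + 81)*(-12) = 80*(-12) = -960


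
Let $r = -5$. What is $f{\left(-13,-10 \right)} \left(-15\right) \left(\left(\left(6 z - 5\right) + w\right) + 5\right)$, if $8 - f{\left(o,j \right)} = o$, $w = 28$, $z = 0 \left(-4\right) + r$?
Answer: $630$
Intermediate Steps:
$z = -5$ ($z = 0 \left(-4\right) - 5 = 0 - 5 = -5$)
$f{\left(o,j \right)} = 8 - o$
$f{\left(-13,-10 \right)} \left(-15\right) \left(\left(\left(6 z - 5\right) + w\right) + 5\right) = \left(8 - -13\right) \left(-15\right) \left(\left(\left(6 \left(-5\right) - 5\right) + 28\right) + 5\right) = \left(8 + 13\right) \left(-15\right) \left(\left(\left(-30 - 5\right) + 28\right) + 5\right) = 21 \left(-15\right) \left(\left(-35 + 28\right) + 5\right) = - 315 \left(-7 + 5\right) = \left(-315\right) \left(-2\right) = 630$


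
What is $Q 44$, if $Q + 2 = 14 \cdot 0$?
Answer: $-88$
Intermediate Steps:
$Q = -2$ ($Q = -2 + 14 \cdot 0 = -2 + 0 = -2$)
$Q 44 = \left(-2\right) 44 = -88$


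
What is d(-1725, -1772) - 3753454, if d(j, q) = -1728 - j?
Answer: -3753457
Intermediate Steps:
d(-1725, -1772) - 3753454 = (-1728 - 1*(-1725)) - 3753454 = (-1728 + 1725) - 3753454 = -3 - 3753454 = -3753457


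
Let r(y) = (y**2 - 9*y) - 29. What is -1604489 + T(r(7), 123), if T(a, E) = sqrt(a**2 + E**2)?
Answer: -1604489 + sqrt(16978) ≈ -1.6044e+6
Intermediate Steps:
r(y) = -29 + y**2 - 9*y
T(a, E) = sqrt(E**2 + a**2)
-1604489 + T(r(7), 123) = -1604489 + sqrt(123**2 + (-29 + 7**2 - 9*7)**2) = -1604489 + sqrt(15129 + (-29 + 49 - 63)**2) = -1604489 + sqrt(15129 + (-43)**2) = -1604489 + sqrt(15129 + 1849) = -1604489 + sqrt(16978)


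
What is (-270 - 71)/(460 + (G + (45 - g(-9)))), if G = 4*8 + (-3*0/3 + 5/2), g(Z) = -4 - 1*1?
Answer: -62/99 ≈ -0.62626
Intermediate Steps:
g(Z) = -5 (g(Z) = -4 - 1 = -5)
G = 69/2 (G = 32 + (0*(⅓) + 5*(½)) = 32 + (0 + 5/2) = 32 + 5/2 = 69/2 ≈ 34.500)
(-270 - 71)/(460 + (G + (45 - g(-9)))) = (-270 - 71)/(460 + (69/2 + (45 - 1*(-5)))) = -341/(460 + (69/2 + (45 + 5))) = -341/(460 + (69/2 + 50)) = -341/(460 + 169/2) = -341/1089/2 = -341*2/1089 = -62/99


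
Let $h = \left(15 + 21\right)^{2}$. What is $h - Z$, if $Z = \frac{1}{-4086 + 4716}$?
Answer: $\frac{816479}{630} \approx 1296.0$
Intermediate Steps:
$h = 1296$ ($h = 36^{2} = 1296$)
$Z = \frac{1}{630} \approx 0.0015873$
$h - Z = 1296 - \frac{1}{630} = \frac{816479}{630}$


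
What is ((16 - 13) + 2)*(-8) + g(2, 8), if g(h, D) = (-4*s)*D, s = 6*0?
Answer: -40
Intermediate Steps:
s = 0
g(h, D) = 0 (g(h, D) = (-4*0)*D = 0*D = 0)
((16 - 13) + 2)*(-8) + g(2, 8) = ((16 - 13) + 2)*(-8) + 0 = (3 + 2)*(-8) + 0 = 5*(-8) + 0 = -40 + 0 = -40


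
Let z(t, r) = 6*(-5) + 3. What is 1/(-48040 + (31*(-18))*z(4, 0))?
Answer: -1/32974 ≈ -3.0327e-5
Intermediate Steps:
z(t, r) = -27 (z(t, r) = -30 + 3 = -27)
1/(-48040 + (31*(-18))*z(4, 0)) = 1/(-48040 + (31*(-18))*(-27)) = 1/(-48040 - 558*(-27)) = 1/(-48040 + 15066) = 1/(-32974) = -1/32974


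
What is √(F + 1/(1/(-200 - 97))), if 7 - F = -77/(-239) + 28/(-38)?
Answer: I*√5971446787/4541 ≈ 17.017*I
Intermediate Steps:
F = 33670/4541 (F = 7 - (-77/(-239) + 28/(-38)) = 7 - (-77*(-1/239) + 28*(-1/38)) = 7 - (77/239 - 14/19) = 7 - 1*(-1883/4541) = 7 + 1883/4541 = 33670/4541 ≈ 7.4147)
√(F + 1/(1/(-200 - 97))) = √(33670/4541 + 1/(1/(-200 - 97))) = √(33670/4541 + 1/(1/(-297))) = √(33670/4541 + 1/(-1/297)) = √(33670/4541 - 297) = √(-1315007/4541) = I*√5971446787/4541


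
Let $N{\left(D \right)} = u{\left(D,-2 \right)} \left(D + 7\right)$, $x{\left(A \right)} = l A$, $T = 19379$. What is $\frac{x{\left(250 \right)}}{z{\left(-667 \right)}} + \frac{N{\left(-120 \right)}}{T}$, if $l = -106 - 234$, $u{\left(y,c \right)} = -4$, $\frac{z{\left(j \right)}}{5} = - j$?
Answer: $- \frac{329141516}{12925793} \approx -25.464$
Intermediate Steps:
$z{\left(j \right)} = - 5 j$ ($z{\left(j \right)} = 5 \left(- j\right) = - 5 j$)
$l = -340$ ($l = -106 - 234 = -340$)
$x{\left(A \right)} = - 340 A$
$N{\left(D \right)} = -28 - 4 D$ ($N{\left(D \right)} = - 4 \left(D + 7\right) = - 4 \left(7 + D\right) = -28 - 4 D$)
$\frac{x{\left(250 \right)}}{z{\left(-667 \right)}} + \frac{N{\left(-120 \right)}}{T} = \frac{\left(-340\right) 250}{\left(-5\right) \left(-667\right)} + \frac{-28 - -480}{19379} = - \frac{85000}{3335} + \left(-28 + 480\right) \frac{1}{19379} = \left(-85000\right) \frac{1}{3335} + 452 \cdot \frac{1}{19379} = - \frac{17000}{667} + \frac{452}{19379} = - \frac{329141516}{12925793}$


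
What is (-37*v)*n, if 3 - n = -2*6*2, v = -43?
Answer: 42957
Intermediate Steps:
n = 27 (n = 3 - (-2*6)*2 = 3 - (-12)*2 = 3 - 1*(-24) = 3 + 24 = 27)
(-37*v)*n = -37*(-43)*27 = 1591*27 = 42957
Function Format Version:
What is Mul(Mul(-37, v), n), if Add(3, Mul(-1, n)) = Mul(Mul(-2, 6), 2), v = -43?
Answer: 42957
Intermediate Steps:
n = 27 (n = Add(3, Mul(-1, Mul(Mul(-2, 6), 2))) = Add(3, Mul(-1, Mul(-12, 2))) = Add(3, Mul(-1, -24)) = Add(3, 24) = 27)
Mul(Mul(-37, v), n) = Mul(Mul(-37, -43), 27) = Mul(1591, 27) = 42957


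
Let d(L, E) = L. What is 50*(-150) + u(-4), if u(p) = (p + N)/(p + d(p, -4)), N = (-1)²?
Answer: -59997/8 ≈ -7499.6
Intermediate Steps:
N = 1
u(p) = (1 + p)/(2*p) (u(p) = (p + 1)/(p + p) = (1 + p)/((2*p)) = (1 + p)*(1/(2*p)) = (1 + p)/(2*p))
50*(-150) + u(-4) = 50*(-150) + (½)*(1 - 4)/(-4) = -7500 + (½)*(-¼)*(-3) = -7500 + 3/8 = -59997/8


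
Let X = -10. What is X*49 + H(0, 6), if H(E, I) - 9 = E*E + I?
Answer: -475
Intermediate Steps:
H(E, I) = 9 + I + E**2 (H(E, I) = 9 + (E*E + I) = 9 + (E**2 + I) = 9 + (I + E**2) = 9 + I + E**2)
X*49 + H(0, 6) = -10*49 + (9 + 6 + 0**2) = -490 + (9 + 6 + 0) = -490 + 15 = -475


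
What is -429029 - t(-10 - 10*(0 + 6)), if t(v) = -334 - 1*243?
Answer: -428452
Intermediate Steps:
t(v) = -577 (t(v) = -334 - 243 = -577)
-429029 - t(-10 - 10*(0 + 6)) = -429029 - 1*(-577) = -429029 + 577 = -428452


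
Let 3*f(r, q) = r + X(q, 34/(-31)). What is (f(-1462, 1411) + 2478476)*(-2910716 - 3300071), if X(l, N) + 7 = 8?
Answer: -15390261867343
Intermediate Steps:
X(l, N) = 1 (X(l, N) = -7 + 8 = 1)
f(r, q) = 1/3 + r/3 (f(r, q) = (r + 1)/3 = (1 + r)/3 = 1/3 + r/3)
(f(-1462, 1411) + 2478476)*(-2910716 - 3300071) = ((1/3 + (1/3)*(-1462)) + 2478476)*(-2910716 - 3300071) = ((1/3 - 1462/3) + 2478476)*(-6210787) = (-487 + 2478476)*(-6210787) = 2477989*(-6210787) = -15390261867343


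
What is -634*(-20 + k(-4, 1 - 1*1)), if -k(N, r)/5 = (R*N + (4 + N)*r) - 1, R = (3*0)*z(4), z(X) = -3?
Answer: 9510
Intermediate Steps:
R = 0 (R = (3*0)*(-3) = 0*(-3) = 0)
k(N, r) = 5 - 5*r*(4 + N) (k(N, r) = -5*((0*N + (4 + N)*r) - 1) = -5*((0 + r*(4 + N)) - 1) = -5*(r*(4 + N) - 1) = -5*(-1 + r*(4 + N)) = 5 - 5*r*(4 + N))
-634*(-20 + k(-4, 1 - 1*1)) = -634*(-20 + (5 - 20*(1 - 1*1) - 5*(-4)*(1 - 1*1))) = -634*(-20 + (5 - 20*(1 - 1) - 5*(-4)*(1 - 1))) = -634*(-20 + (5 - 20*0 - 5*(-4)*0)) = -634*(-20 + (5 + 0 + 0)) = -634*(-20 + 5) = -634*(-15) = 9510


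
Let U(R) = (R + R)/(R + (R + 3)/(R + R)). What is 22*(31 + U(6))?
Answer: 6490/9 ≈ 721.11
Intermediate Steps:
U(R) = 2*R/(R + (3 + R)/(2*R)) (U(R) = (2*R)/(R + (3 + R)/((2*R))) = (2*R)/(R + (3 + R)*(1/(2*R))) = (2*R)/(R + (3 + R)/(2*R)) = 2*R/(R + (3 + R)/(2*R)))
22*(31 + U(6)) = 22*(31 + 4*6²/(3 + 6 + 2*6²)) = 22*(31 + 4*36/(3 + 6 + 2*36)) = 22*(31 + 4*36/(3 + 6 + 72)) = 22*(31 + 4*36/81) = 22*(31 + 4*36*(1/81)) = 22*(31 + 16/9) = 22*(295/9) = 6490/9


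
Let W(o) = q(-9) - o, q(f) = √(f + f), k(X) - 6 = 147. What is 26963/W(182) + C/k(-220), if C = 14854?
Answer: (-1421911*I + 44562*√2)/(153*(3*√2 + 182*I)) ≈ -50.983 - 3.4516*I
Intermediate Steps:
k(X) = 153 (k(X) = 6 + 147 = 153)
q(f) = √2*√f (q(f) = √(2*f) = √2*√f)
W(o) = -o + 3*I*√2 (W(o) = √2*√(-9) - o = √2*(3*I) - o = 3*I*√2 - o = -o + 3*I*√2)
26963/W(182) + C/k(-220) = 26963/(-1*182 + 3*I*√2) + 14854/153 = 26963/(-182 + 3*I*√2) + 14854*(1/153) = 26963/(-182 + 3*I*√2) + 14854/153 = 14854/153 + 26963/(-182 + 3*I*√2)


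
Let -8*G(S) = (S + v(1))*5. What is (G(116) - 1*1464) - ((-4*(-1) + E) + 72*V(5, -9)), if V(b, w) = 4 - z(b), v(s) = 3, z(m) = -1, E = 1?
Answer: -15227/8 ≈ -1903.4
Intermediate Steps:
G(S) = -15/8 - 5*S/8 (G(S) = -(S + 3)*5/8 = -(3 + S)*5/8 = -(15 + 5*S)/8 = -15/8 - 5*S/8)
V(b, w) = 5 (V(b, w) = 4 - 1*(-1) = 4 + 1 = 5)
(G(116) - 1*1464) - ((-4*(-1) + E) + 72*V(5, -9)) = ((-15/8 - 5/8*116) - 1*1464) - ((-4*(-1) + 1) + 72*5) = ((-15/8 - 145/2) - 1464) - ((4 + 1) + 360) = (-595/8 - 1464) - (5 + 360) = -12307/8 - 1*365 = -12307/8 - 365 = -15227/8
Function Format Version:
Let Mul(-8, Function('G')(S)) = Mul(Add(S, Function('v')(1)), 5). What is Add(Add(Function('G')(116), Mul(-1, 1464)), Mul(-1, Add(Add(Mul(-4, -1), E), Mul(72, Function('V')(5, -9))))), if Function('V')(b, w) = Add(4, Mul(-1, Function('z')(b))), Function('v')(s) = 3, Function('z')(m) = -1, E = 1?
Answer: Rational(-15227, 8) ≈ -1903.4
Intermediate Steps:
Function('G')(S) = Add(Rational(-15, 8), Mul(Rational(-5, 8), S)) (Function('G')(S) = Mul(Rational(-1, 8), Mul(Add(S, 3), 5)) = Mul(Rational(-1, 8), Mul(Add(3, S), 5)) = Mul(Rational(-1, 8), Add(15, Mul(5, S))) = Add(Rational(-15, 8), Mul(Rational(-5, 8), S)))
Function('V')(b, w) = 5 (Function('V')(b, w) = Add(4, Mul(-1, -1)) = Add(4, 1) = 5)
Add(Add(Function('G')(116), Mul(-1, 1464)), Mul(-1, Add(Add(Mul(-4, -1), E), Mul(72, Function('V')(5, -9))))) = Add(Add(Add(Rational(-15, 8), Mul(Rational(-5, 8), 116)), Mul(-1, 1464)), Mul(-1, Add(Add(Mul(-4, -1), 1), Mul(72, 5)))) = Add(Add(Add(Rational(-15, 8), Rational(-145, 2)), -1464), Mul(-1, Add(Add(4, 1), 360))) = Add(Add(Rational(-595, 8), -1464), Mul(-1, Add(5, 360))) = Add(Rational(-12307, 8), Mul(-1, 365)) = Add(Rational(-12307, 8), -365) = Rational(-15227, 8)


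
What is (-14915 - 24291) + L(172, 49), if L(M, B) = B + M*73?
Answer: -26601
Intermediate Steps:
L(M, B) = B + 73*M
(-14915 - 24291) + L(172, 49) = (-14915 - 24291) + (49 + 73*172) = -39206 + (49 + 12556) = -39206 + 12605 = -26601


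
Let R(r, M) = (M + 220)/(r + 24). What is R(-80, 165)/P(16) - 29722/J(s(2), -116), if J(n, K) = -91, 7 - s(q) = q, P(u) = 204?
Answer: 6928757/21216 ≈ 326.58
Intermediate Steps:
R(r, M) = (220 + M)/(24 + r)
s(q) = 7 - q
R(-80, 165)/P(16) - 29722/J(s(2), -116) = ((220 + 165)/(24 - 80))/204 - 29722/(-91) = (385/(-56))*(1/204) - 29722*(-1/91) = -1/56*385*(1/204) + 4246/13 = -55/8*1/204 + 4246/13 = -55/1632 + 4246/13 = 6928757/21216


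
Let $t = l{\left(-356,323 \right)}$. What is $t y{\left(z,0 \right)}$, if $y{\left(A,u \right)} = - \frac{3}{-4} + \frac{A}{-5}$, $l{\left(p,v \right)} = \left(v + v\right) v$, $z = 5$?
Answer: $- \frac{104329}{2} \approx -52165.0$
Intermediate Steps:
$l{\left(p,v \right)} = 2 v^{2}$ ($l{\left(p,v \right)} = 2 v v = 2 v^{2}$)
$t = 208658$ ($t = 2 \cdot 323^{2} = 2 \cdot 104329 = 208658$)
$y{\left(A,u \right)} = \frac{3}{4} - \frac{A}{5}$ ($y{\left(A,u \right)} = \left(-3\right) \left(- \frac{1}{4}\right) + A \left(- \frac{1}{5}\right) = \frac{3}{4} - \frac{A}{5}$)
$t y{\left(z,0 \right)} = 208658 \left(\frac{3}{4} - 1\right) = 208658 \left(- \frac{1}{4}\right) = - \frac{104329}{2}$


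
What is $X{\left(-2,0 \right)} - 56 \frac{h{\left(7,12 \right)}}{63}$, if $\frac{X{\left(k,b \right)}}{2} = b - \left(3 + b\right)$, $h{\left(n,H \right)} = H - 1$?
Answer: $- \frac{142}{9} \approx -15.778$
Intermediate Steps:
$h{\left(n,H \right)} = -1 + H$ ($h{\left(n,H \right)} = H - 1 = -1 + H$)
$X{\left(k,b \right)} = -6$ ($X{\left(k,b \right)} = 2 \left(b - \left(3 + b\right)\right) = 2 \left(-3\right) = -6$)
$X{\left(-2,0 \right)} - 56 \frac{h{\left(7,12 \right)}}{63} = -6 - 56 \frac{-1 + 12}{63} = -6 - 56 \cdot 11 \cdot \frac{1}{63} = -6 - \frac{88}{9} = - \frac{142}{9}$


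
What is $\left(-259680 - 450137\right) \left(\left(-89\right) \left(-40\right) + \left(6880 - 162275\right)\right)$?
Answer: $107775064195$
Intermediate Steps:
$\left(-259680 - 450137\right) \left(\left(-89\right) \left(-40\right) + \left(6880 - 162275\right)\right) = - 709817 \left(3560 + \left(6880 - 162275\right)\right) = - 709817 \left(3560 - 155395\right) = \left(-709817\right) \left(-151835\right) = 107775064195$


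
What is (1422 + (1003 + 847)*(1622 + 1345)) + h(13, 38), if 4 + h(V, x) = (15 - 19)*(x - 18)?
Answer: 5490288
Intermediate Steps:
h(V, x) = 68 - 4*x (h(V, x) = -4 + (15 - 19)*(x - 18) = -4 - 4*(-18 + x) = -4 + (72 - 4*x) = 68 - 4*x)
(1422 + (1003 + 847)*(1622 + 1345)) + h(13, 38) = (1422 + (1003 + 847)*(1622 + 1345)) + (68 - 4*38) = (1422 + 1850*2967) + (68 - 152) = (1422 + 5488950) - 84 = 5490372 - 84 = 5490288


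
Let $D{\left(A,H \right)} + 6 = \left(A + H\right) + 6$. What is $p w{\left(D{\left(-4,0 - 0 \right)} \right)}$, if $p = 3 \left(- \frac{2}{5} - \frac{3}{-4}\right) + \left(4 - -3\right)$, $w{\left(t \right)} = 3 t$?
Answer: $- \frac{483}{5} \approx -96.6$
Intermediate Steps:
$D{\left(A,H \right)} = A + H$ ($D{\left(A,H \right)} = -6 + \left(\left(A + H\right) + 6\right) = -6 + \left(6 + A + H\right) = A + H$)
$p = \frac{161}{20}$ ($p = 3 \left(\left(-2\right) \frac{1}{5} - - \frac{3}{4}\right) + \left(4 + 3\right) = 3 \left(- \frac{2}{5} + \frac{3}{4}\right) + 7 = 3 \cdot \frac{7}{20} + 7 = \frac{21}{20} + 7 = \frac{161}{20} \approx 8.05$)
$p w{\left(D{\left(-4,0 - 0 \right)} \right)} = \frac{161 \cdot 3 \left(-4 + \left(0 - 0\right)\right)}{20} = \frac{161 \cdot 3 \left(-4 + \left(0 + 0\right)\right)}{20} = \frac{161 \cdot 3 \left(-4 + 0\right)}{20} = \frac{161 \cdot 3 \left(-4\right)}{20} = \frac{161}{20} \left(-12\right) = - \frac{483}{5}$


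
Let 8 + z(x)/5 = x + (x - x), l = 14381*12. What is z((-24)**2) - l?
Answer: -169732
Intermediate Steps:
l = 172572
z(x) = -40 + 5*x (z(x) = -40 + 5*(x + (x - x)) = -40 + 5*(x + 0) = -40 + 5*x)
z((-24)**2) - l = (-40 + 5*(-24)**2) - 1*172572 = (-40 + 5*576) - 172572 = (-40 + 2880) - 172572 = 2840 - 172572 = -169732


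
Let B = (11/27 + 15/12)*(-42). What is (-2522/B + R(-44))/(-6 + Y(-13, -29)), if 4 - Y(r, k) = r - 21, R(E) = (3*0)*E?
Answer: 11349/10024 ≈ 1.1322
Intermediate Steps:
R(E) = 0 (R(E) = 0*E = 0)
B = -1253/18 (B = (11*(1/27) + 15*(1/12))*(-42) = (11/27 + 5/4)*(-42) = (179/108)*(-42) = -1253/18 ≈ -69.611)
Y(r, k) = 25 - r (Y(r, k) = 4 - (r - 21) = 4 - (-21 + r) = 4 + (21 - r) = 25 - r)
(-2522/B + R(-44))/(-6 + Y(-13, -29)) = (-2522/(-1253/18) + 0)/(-6 + (25 - 1*(-13))) = (-2522*(-18/1253) + 0)/(-6 + (25 + 13)) = (45396/1253 + 0)/(-6 + 38) = (45396/1253)/32 = (45396/1253)*(1/32) = 11349/10024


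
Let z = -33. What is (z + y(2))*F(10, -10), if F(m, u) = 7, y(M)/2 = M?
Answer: -203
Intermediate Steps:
y(M) = 2*M
(z + y(2))*F(10, -10) = (-33 + 2*2)*7 = (-33 + 4)*7 = -29*7 = -203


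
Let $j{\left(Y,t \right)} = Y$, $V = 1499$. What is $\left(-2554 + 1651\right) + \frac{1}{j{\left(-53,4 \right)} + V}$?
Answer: $- \frac{1305737}{1446} \approx -903.0$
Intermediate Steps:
$\left(-2554 + 1651\right) + \frac{1}{j{\left(-53,4 \right)} + V} = \left(-2554 + 1651\right) + \frac{1}{-53 + 1499} = -903 + \frac{1}{1446} = - \frac{1305737}{1446}$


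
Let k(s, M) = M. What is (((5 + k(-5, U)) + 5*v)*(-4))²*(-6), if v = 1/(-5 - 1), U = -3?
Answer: -392/3 ≈ -130.67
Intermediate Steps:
v = -⅙ (v = 1/(-6) = -⅙ ≈ -0.16667)
(((5 + k(-5, U)) + 5*v)*(-4))²*(-6) = (((5 - 3) + 5*(-⅙))*(-4))²*(-6) = ((2 - ⅚)*(-4))²*(-6) = ((7/6)*(-4))²*(-6) = (-14/3)²*(-6) = (196/9)*(-6) = -392/3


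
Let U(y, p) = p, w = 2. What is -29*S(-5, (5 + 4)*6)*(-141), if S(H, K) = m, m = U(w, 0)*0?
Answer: 0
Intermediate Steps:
m = 0 (m = 0*0 = 0)
S(H, K) = 0
-29*S(-5, (5 + 4)*6)*(-141) = -29*0*(-141) = 0*(-141) = 0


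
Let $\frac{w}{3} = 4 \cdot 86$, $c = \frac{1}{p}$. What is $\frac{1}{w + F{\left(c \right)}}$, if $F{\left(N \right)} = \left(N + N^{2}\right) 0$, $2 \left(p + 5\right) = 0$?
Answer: $\frac{1}{1032} \approx 0.00096899$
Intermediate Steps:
$p = -5$ ($p = -5 + \frac{1}{2} \cdot 0 = -5 + 0 = -5$)
$c = - \frac{1}{5}$ ($c = \frac{1}{-5} = - \frac{1}{5} \approx -0.2$)
$F{\left(N \right)} = 0$
$w = 1032$ ($w = 3 \cdot 4 \cdot 86 = 3 \cdot 344 = 1032$)
$\frac{1}{w + F{\left(c \right)}} = \frac{1}{1032 + 0} = \frac{1}{1032}$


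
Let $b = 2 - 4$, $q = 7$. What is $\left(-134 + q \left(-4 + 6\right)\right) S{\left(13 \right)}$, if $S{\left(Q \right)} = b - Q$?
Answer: $1800$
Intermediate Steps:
$b = -2$
$S{\left(Q \right)} = -2 - Q$
$\left(-134 + q \left(-4 + 6\right)\right) S{\left(13 \right)} = \left(-134 + 7 \left(-4 + 6\right)\right) \left(-2 - 13\right) = \left(-134 + 7 \cdot 2\right) \left(-2 - 13\right) = \left(-134 + 14\right) \left(-15\right) = \left(-120\right) \left(-15\right) = 1800$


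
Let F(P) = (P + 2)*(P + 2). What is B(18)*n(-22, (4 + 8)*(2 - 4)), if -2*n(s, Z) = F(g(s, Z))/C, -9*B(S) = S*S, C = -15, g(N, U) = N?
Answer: -480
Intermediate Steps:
F(P) = (2 + P)² (F(P) = (2 + P)*(2 + P) = (2 + P)²)
B(S) = -S²/9 (B(S) = -S*S/9 = -S²/9)
n(s, Z) = (2 + s)²/30 (n(s, Z) = -(2 + s)²/(2*(-15)) = -(2 + s)²*(-1)/(2*15) = -(-1)*(2 + s)²/30 = (2 + s)²/30)
B(18)*n(-22, (4 + 8)*(2 - 4)) = (-⅑*18²)*((2 - 22)²/30) = (-⅑*324)*((1/30)*(-20)²) = -6*400/5 = -36*40/3 = -480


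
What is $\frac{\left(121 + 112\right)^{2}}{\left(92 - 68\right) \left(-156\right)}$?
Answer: $- \frac{54289}{3744} \approx -14.5$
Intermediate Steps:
$\frac{\left(121 + 112\right)^{2}}{\left(92 - 68\right) \left(-156\right)} = \frac{233^{2}}{24 \left(-156\right)} = \frac{54289}{-3744} = 54289 \left(- \frac{1}{3744}\right) = - \frac{54289}{3744}$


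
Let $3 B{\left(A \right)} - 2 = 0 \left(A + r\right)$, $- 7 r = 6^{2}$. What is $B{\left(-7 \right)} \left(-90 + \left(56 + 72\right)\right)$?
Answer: $\frac{76}{3} \approx 25.333$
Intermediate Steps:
$r = - \frac{36}{7}$ ($r = - \frac{6^{2}}{7} = \left(- \frac{1}{7}\right) 36 = - \frac{36}{7} \approx -5.1429$)
$B{\left(A \right)} = \frac{2}{3}$ ($B{\left(A \right)} = \frac{2}{3} + \frac{0 \left(A - \frac{36}{7}\right)}{3} = \frac{2}{3} + \frac{0 \left(- \frac{36}{7} + A\right)}{3} = \frac{2}{3} + \frac{1}{3} \cdot 0 = \frac{2}{3} + 0 = \frac{2}{3}$)
$B{\left(-7 \right)} \left(-90 + \left(56 + 72\right)\right) = \frac{2 \left(-90 + \left(56 + 72\right)\right)}{3} = \frac{2 \left(-90 + 128\right)}{3} = \frac{2}{3} \cdot 38 = \frac{76}{3}$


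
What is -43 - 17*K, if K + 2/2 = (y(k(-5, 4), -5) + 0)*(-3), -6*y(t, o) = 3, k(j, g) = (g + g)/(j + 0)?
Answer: -103/2 ≈ -51.500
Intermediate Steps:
k(j, g) = 2*g/j (k(j, g) = (2*g)/j = 2*g/j)
y(t, o) = -1/2 (y(t, o) = -1/6*3 = -1/2)
K = 1/2 (K = -1 + (-1/2 + 0)*(-3) = -1 - 1/2*(-3) = -1 + 3/2 = 1/2 ≈ 0.50000)
-43 - 17*K = -43 - 17*1/2 = -43 - 17/2 = -103/2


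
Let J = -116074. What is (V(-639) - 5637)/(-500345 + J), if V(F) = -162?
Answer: 1933/205473 ≈ 0.0094076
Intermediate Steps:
(V(-639) - 5637)/(-500345 + J) = (-162 - 5637)/(-500345 - 116074) = -5799/(-616419) = -5799*(-1/616419) = 1933/205473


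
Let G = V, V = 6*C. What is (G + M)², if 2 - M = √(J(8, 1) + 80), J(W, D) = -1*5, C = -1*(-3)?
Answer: 475 - 200*√3 ≈ 128.59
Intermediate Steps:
C = 3
J(W, D) = -5
V = 18 (V = 6*3 = 18)
G = 18
M = 2 - 5*√3 (M = 2 - √(-5 + 80) = 2 - √75 = 2 - 5*√3 ≈ -6.6603)
(G + M)² = (18 + (2 - 5*√3))² = (20 - 5*√3)²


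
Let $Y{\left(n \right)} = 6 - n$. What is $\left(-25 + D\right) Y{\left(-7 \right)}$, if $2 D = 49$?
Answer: $- \frac{13}{2} \approx -6.5$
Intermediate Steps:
$D = \frac{49}{2}$ ($D = \frac{1}{2} \cdot 49 = \frac{49}{2} \approx 24.5$)
$\left(-25 + D\right) Y{\left(-7 \right)} = \left(-25 + \frac{49}{2}\right) \left(6 - -7\right) = - \frac{6 + 7}{2} = \left(- \frac{1}{2}\right) 13 = - \frac{13}{2}$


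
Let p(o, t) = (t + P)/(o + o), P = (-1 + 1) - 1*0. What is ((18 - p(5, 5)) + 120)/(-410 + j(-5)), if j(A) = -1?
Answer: -275/822 ≈ -0.33455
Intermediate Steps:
P = 0 (P = 0 + 0 = 0)
p(o, t) = t/(2*o) (p(o, t) = (t + 0)/(o + o) = t/((2*o)) = t*(1/(2*o)) = t/(2*o))
((18 - p(5, 5)) + 120)/(-410 + j(-5)) = ((18 - 5/(2*5)) + 120)/(-410 - 1) = ((18 - 5/(2*5)) + 120)/(-411) = ((18 - 1*½) + 120)*(-1/411) = ((18 - ½) + 120)*(-1/411) = (35/2 + 120)*(-1/411) = (275/2)*(-1/411) = -275/822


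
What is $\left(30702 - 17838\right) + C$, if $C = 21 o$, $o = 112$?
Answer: $15216$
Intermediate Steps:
$C = 2352$ ($C = 21 \cdot 112 = 2352$)
$\left(30702 - 17838\right) + C = \left(30702 - 17838\right) + 2352 = 12864 + 2352 = 15216$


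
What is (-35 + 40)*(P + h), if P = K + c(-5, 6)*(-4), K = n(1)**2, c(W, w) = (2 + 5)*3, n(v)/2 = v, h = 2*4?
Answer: -360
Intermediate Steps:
h = 8
n(v) = 2*v
c(W, w) = 21 (c(W, w) = 7*3 = 21)
K = 4 (K = (2*1)**2 = 2**2 = 4)
P = -80 (P = 4 + 21*(-4) = 4 - 84 = -80)
(-35 + 40)*(P + h) = (-35 + 40)*(-80 + 8) = 5*(-72) = -360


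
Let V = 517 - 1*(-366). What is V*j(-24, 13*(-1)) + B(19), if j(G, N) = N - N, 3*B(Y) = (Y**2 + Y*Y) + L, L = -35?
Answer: 229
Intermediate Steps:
B(Y) = -35/3 + 2*Y**2/3 (B(Y) = ((Y**2 + Y*Y) - 35)/3 = ((Y**2 + Y**2) - 35)/3 = (2*Y**2 - 35)/3 = (-35 + 2*Y**2)/3 = -35/3 + 2*Y**2/3)
V = 883 (V = 517 + 366 = 883)
j(G, N) = 0
V*j(-24, 13*(-1)) + B(19) = 883*0 + (-35/3 + (2/3)*19**2) = 0 + (-35/3 + (2/3)*361) = 0 + (-35/3 + 722/3) = 0 + 229 = 229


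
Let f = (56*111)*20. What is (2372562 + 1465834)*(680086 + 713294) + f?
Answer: 5348344342800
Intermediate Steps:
f = 124320 (f = 6216*20 = 124320)
(2372562 + 1465834)*(680086 + 713294) + f = (2372562 + 1465834)*(680086 + 713294) + 124320 = 3838396*1393380 + 124320 = 5348344218480 + 124320 = 5348344342800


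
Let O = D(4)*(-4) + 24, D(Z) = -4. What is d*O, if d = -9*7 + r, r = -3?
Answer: -2640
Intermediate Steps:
d = -66 (d = -9*7 - 3 = -63 - 3 = -66)
O = 40 (O = -4*(-4) + 24 = 16 + 24 = 40)
d*O = -66*40 = -2640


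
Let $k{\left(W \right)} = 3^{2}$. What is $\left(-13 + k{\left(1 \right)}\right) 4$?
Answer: $-16$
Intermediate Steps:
$k{\left(W \right)} = 9$
$\left(-13 + k{\left(1 \right)}\right) 4 = \left(-13 + 9\right) 4 = \left(-4\right) 4 = -16$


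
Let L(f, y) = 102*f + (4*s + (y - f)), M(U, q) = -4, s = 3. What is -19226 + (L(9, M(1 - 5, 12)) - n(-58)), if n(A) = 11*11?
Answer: -18430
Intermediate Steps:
n(A) = 121
L(f, y) = 12 + y + 101*f (L(f, y) = 102*f + (4*3 + (y - f)) = 102*f + (12 + (y - f)) = 102*f + (12 + y - f) = 12 + y + 101*f)
-19226 + (L(9, M(1 - 5, 12)) - n(-58)) = -19226 + ((12 - 4 + 101*9) - 1*121) = -19226 + ((12 - 4 + 909) - 121) = -19226 + (917 - 121) = -19226 + 796 = -18430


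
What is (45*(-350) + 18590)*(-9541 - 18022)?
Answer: -78278920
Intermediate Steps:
(45*(-350) + 18590)*(-9541 - 18022) = (-15750 + 18590)*(-27563) = 2840*(-27563) = -78278920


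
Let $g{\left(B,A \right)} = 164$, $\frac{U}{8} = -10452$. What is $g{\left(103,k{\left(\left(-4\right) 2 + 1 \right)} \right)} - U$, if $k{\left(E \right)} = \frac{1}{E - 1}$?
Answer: $83780$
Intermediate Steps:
$k{\left(E \right)} = \frac{1}{-1 + E}$
$U = -83616$ ($U = 8 \left(-10452\right) = -83616$)
$g{\left(103,k{\left(\left(-4\right) 2 + 1 \right)} \right)} - U = 164 - -83616 = 164 + 83616 = 83780$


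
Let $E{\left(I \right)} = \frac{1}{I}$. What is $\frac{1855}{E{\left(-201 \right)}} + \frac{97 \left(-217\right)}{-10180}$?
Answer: $- \frac{3795642851}{10180} \approx -3.7285 \cdot 10^{5}$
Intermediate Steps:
$\frac{1855}{E{\left(-201 \right)}} + \frac{97 \left(-217\right)}{-10180} = \frac{1855}{\frac{1}{-201}} + \frac{97 \left(-217\right)}{-10180} = \frac{1855}{- \frac{1}{201}} - - \frac{21049}{10180} = 1855 \left(-201\right) + \frac{21049}{10180} = -372855 + \frac{21049}{10180} = - \frac{3795642851}{10180}$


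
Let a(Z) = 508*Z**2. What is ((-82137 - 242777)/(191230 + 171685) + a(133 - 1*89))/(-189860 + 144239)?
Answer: -39658024734/1839616135 ≈ -21.558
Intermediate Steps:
((-82137 - 242777)/(191230 + 171685) + a(133 - 1*89))/(-189860 + 144239) = ((-82137 - 242777)/(191230 + 171685) + 508*(133 - 1*89)**2)/(-189860 + 144239) = (-324914/362915 + 508*(133 - 89)**2)/(-45621) = (-324914*1/362915 + 508*44**2)*(-1/45621) = (-324914/362915 + 508*1936)*(-1/45621) = (-324914/362915 + 983488)*(-1/45621) = (356922222606/362915)*(-1/45621) = -39658024734/1839616135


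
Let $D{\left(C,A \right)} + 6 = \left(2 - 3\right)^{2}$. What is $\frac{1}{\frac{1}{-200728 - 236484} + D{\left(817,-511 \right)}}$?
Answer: $- \frac{437212}{2186061} \approx -0.2$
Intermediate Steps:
$D{\left(C,A \right)} = -5$ ($D{\left(C,A \right)} = -6 + \left(2 - 3\right)^{2} = -6 + \left(-1\right)^{2} = -6 + 1 = -5$)
$\frac{1}{\frac{1}{-200728 - 236484} + D{\left(817,-511 \right)}} = \frac{1}{\frac{1}{-200728 - 236484} - 5} = \frac{1}{\frac{1}{-437212} - 5} = \frac{1}{- \frac{1}{437212} - 5} = \frac{1}{- \frac{2186061}{437212}} = - \frac{437212}{2186061}$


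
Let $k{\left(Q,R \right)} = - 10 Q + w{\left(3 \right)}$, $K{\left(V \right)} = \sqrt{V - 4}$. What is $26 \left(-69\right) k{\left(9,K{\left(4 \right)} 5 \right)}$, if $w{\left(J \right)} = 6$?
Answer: $150696$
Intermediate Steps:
$K{\left(V \right)} = \sqrt{-4 + V}$
$k{\left(Q,R \right)} = 6 - 10 Q$ ($k{\left(Q,R \right)} = - 10 Q + 6 = 6 - 10 Q$)
$26 \left(-69\right) k{\left(9,K{\left(4 \right)} 5 \right)} = 26 \left(-69\right) \left(6 - 90\right) = - 1794 \left(6 - 90\right) = \left(-1794\right) \left(-84\right) = 150696$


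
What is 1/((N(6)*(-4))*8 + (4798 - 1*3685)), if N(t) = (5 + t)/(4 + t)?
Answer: 5/5389 ≈ 0.00092782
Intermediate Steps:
N(t) = (5 + t)/(4 + t)
1/((N(6)*(-4))*8 + (4798 - 1*3685)) = 1/((((5 + 6)/(4 + 6))*(-4))*8 + (4798 - 1*3685)) = 1/(((11/10)*(-4))*8 + (4798 - 3685)) = 1/((((⅒)*11)*(-4))*8 + 1113) = 1/(((11/10)*(-4))*8 + 1113) = 1/(-22/5*8 + 1113) = 1/(-176/5 + 1113) = 1/(5389/5) = 5/5389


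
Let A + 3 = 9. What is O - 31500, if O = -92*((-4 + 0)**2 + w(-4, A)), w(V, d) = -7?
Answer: -32328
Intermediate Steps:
A = 6 (A = -3 + 9 = 6)
O = -828 (O = -92*((-4 + 0)**2 - 7) = -92*((-4)**2 - 7) = -92*(16 - 7) = -92*9 = -828)
O - 31500 = -828 - 31500 = -32328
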